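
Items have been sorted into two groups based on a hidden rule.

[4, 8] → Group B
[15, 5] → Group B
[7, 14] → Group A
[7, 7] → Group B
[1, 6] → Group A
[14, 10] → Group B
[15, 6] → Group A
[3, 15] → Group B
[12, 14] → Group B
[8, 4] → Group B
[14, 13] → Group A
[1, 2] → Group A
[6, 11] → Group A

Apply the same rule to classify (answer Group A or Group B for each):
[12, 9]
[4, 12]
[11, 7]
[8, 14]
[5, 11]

Group A, Group B, Group B, Group B, Group B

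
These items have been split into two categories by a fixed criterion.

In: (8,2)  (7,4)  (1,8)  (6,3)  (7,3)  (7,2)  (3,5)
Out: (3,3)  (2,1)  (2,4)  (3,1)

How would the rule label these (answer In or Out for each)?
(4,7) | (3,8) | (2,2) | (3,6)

In, In, Out, In

The distinguishing property — sum ≥ 8 — holds for all the 'In' cases and none of the 'Out' cases.
(4,7) — 4+7 = 11, hence In.
(3,8) — 3+8 = 11, hence In.
(2,2) — 2+2 = 4, hence Out.
(3,6) — 3+6 = 9, hence In.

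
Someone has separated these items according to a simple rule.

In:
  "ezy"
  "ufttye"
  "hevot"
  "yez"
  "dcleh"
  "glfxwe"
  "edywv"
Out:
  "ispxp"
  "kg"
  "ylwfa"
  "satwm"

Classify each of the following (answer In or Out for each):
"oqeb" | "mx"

The distinguishing property — contains 'e' — holds for all the 'In' cases and none of the 'Out' cases.

In, Out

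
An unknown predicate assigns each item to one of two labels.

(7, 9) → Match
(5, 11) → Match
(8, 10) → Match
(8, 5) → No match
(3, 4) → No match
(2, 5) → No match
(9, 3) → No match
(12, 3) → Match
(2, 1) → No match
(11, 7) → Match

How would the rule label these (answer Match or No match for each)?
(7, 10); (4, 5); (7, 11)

Match, No match, Match

The classifier is using: sum ≥ 15.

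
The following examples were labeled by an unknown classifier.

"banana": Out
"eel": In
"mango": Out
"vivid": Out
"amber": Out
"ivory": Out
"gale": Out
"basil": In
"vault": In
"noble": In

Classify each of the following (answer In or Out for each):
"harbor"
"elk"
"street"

Every 'In' example satisfies: odd length AND contains 'l'. None of the 'Out' examples do.
"harbor" → length 6, no 'l' → Out.
"elk" → length 3, has 'l' → In.
"street" → length 6, no 'l' → Out.

Out, In, Out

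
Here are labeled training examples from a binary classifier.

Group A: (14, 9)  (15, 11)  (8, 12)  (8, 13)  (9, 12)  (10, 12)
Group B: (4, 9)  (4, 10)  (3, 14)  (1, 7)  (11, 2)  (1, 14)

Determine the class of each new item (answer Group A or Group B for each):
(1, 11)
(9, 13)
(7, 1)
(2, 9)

The classifier is using: sum ≥ 20.
(1, 11): Group B (1+11 = 12). (9, 13): Group A (9+13 = 22). (7, 1): Group B (7+1 = 8). (2, 9): Group B (2+9 = 11).

Group B, Group A, Group B, Group B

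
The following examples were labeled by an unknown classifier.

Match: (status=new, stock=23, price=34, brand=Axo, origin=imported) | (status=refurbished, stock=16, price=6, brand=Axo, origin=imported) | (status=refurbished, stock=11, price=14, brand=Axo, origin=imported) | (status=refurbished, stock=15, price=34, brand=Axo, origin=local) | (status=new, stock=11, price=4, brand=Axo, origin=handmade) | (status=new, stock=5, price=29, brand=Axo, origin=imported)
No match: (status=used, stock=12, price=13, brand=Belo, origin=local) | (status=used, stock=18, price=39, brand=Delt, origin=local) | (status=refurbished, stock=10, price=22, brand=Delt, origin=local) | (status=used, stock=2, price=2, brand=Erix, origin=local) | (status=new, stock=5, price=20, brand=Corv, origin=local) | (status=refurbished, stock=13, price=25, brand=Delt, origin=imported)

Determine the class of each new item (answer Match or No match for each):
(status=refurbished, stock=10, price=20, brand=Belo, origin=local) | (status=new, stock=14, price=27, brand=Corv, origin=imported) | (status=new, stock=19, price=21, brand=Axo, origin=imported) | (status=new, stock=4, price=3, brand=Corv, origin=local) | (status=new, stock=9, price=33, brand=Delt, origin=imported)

A rule that fits every label: brand is Axo — true of each 'Match' example, false of each 'No match' one.

No match, No match, Match, No match, No match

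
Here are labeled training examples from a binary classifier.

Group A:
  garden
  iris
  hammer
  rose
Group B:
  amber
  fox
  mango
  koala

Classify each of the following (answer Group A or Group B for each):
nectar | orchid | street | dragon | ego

Group A, Group A, Group A, Group A, Group B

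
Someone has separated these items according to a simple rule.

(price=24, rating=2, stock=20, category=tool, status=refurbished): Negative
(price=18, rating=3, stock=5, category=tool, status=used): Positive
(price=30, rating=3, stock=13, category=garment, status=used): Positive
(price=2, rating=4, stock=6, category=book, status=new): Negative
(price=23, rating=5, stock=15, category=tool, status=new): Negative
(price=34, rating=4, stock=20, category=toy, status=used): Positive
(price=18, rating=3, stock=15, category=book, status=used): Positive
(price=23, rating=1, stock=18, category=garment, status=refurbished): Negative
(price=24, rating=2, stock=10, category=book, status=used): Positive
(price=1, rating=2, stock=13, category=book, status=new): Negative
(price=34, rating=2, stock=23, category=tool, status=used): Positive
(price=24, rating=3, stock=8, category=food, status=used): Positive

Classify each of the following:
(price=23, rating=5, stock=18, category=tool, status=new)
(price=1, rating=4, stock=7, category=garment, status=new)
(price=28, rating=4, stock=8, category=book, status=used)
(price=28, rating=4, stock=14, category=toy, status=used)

Rule: status is used. This holds for each 'Positive' example and fails for each 'Negative' one.
(price=23, rating=5, stock=18, category=tool, status=new) — status is new, hence Negative.
(price=1, rating=4, stock=7, category=garment, status=new) — status is new, hence Negative.
(price=28, rating=4, stock=8, category=book, status=used) — status is used, hence Positive.
(price=28, rating=4, stock=14, category=toy, status=used) — status is used, hence Positive.

Negative, Negative, Positive, Positive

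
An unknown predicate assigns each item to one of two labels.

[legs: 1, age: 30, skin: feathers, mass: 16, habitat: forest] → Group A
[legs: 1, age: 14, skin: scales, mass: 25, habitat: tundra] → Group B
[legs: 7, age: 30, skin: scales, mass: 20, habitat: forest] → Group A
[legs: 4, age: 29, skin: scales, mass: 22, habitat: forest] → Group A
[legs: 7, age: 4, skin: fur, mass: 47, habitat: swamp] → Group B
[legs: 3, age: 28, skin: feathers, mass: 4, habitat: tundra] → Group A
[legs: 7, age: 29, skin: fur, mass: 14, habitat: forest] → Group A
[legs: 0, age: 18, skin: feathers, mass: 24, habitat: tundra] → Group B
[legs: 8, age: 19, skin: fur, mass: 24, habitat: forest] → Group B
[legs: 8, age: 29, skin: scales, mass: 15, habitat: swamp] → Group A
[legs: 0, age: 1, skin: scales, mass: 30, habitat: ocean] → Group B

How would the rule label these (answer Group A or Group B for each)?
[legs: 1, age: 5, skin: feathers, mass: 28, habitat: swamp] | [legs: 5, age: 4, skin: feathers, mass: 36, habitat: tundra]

Group B, Group B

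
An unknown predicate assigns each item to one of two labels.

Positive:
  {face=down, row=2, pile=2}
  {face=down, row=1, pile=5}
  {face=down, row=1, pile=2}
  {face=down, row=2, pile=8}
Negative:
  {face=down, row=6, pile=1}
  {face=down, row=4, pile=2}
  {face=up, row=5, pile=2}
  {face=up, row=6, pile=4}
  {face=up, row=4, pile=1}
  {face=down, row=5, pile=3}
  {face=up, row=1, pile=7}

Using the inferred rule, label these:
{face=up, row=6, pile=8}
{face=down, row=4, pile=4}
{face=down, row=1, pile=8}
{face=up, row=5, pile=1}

Negative, Negative, Positive, Negative

Rule: face is down AND row ≤ 2. This holds for each 'Positive' example and fails for each 'Negative' one.
{face=up, row=6, pile=8}: face is up, row = 6, fails this test → Negative.
{face=down, row=4, pile=4}: face is down, row = 4, fails this test → Negative.
{face=down, row=1, pile=8}: face is down, row = 1, qualifies → Positive.
{face=up, row=5, pile=1}: face is up, row = 5, fails this test → Negative.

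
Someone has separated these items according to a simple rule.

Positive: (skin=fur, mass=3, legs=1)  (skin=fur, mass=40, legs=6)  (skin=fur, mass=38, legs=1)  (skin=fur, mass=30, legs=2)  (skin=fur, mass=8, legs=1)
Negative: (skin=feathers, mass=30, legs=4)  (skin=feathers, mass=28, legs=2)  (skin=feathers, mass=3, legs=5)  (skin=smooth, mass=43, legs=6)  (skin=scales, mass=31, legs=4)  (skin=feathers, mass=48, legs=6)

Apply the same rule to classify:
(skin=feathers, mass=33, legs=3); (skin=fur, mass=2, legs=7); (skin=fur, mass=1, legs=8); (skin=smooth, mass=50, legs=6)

Negative, Positive, Positive, Negative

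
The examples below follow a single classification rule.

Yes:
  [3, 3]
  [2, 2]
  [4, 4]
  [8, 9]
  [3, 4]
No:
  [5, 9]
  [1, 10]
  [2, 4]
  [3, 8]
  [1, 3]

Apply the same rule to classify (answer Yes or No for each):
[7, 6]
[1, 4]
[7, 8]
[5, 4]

The rule appears to be: |first − second| ≤ 1.
[7, 6]: Yes (|7−6| = 1).
[1, 4]: No (|1−4| = 3).
[7, 8]: Yes (|7−8| = 1).
[5, 4]: Yes (|5−4| = 1).

Yes, No, Yes, Yes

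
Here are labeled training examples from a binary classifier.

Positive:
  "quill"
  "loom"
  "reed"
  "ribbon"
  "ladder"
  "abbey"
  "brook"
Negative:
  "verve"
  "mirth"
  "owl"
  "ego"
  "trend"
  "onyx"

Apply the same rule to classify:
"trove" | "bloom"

Negative, Positive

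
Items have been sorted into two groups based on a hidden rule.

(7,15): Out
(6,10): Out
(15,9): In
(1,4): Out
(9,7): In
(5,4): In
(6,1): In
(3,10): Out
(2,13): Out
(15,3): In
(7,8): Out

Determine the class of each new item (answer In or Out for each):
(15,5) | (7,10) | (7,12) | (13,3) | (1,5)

Every 'In' example satisfies: first > second. None of the 'Out' examples do.
(15,5) — 15 > 5, hence In.
(7,10) — 7 < 10, hence Out.
(7,12) — 7 < 12, hence Out.
(13,3) — 13 > 3, hence In.
(1,5) — 1 < 5, hence Out.

In, Out, Out, In, Out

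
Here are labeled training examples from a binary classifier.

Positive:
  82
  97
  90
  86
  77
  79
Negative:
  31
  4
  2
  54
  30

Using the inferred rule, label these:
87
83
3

Positive, Positive, Negative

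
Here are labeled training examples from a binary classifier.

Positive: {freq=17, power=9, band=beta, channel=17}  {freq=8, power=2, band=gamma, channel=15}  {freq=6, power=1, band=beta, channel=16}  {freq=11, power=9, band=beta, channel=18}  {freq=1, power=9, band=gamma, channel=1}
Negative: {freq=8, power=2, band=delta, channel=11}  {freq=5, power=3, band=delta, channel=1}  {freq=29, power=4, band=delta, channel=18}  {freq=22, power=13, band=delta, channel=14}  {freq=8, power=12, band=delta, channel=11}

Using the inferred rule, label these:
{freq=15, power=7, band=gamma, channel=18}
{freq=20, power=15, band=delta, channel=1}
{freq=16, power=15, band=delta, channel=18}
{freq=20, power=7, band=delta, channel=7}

Looking at the examples, the only property every 'Positive' case has and every 'Negative' case lacks is: band is not delta.

Positive, Negative, Negative, Negative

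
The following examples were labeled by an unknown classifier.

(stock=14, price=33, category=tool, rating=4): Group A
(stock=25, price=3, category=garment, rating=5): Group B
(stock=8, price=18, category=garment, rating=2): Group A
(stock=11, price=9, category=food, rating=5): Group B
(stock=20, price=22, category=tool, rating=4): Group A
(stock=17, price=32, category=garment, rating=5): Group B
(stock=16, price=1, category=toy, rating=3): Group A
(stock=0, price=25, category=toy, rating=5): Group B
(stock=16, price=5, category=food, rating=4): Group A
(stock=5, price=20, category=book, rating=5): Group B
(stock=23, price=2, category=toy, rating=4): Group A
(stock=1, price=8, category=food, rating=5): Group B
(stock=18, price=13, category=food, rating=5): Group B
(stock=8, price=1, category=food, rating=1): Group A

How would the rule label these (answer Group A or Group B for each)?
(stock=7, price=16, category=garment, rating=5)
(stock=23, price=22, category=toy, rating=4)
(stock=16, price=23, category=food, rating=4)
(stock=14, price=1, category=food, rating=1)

'Group A' ⟺ rating ≤ 4.

Group B, Group A, Group A, Group A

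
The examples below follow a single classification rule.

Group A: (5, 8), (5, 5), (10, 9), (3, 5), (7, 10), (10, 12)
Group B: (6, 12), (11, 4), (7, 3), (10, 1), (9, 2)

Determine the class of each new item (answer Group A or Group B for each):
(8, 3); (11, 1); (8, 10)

Group B, Group B, Group A

The rule appears to be: |first − second| ≤ 3.
(8, 3) → |8−3| = 5 → Group B.
(11, 1) → |11−1| = 10 → Group B.
(8, 10) → |8−10| = 2 → Group A.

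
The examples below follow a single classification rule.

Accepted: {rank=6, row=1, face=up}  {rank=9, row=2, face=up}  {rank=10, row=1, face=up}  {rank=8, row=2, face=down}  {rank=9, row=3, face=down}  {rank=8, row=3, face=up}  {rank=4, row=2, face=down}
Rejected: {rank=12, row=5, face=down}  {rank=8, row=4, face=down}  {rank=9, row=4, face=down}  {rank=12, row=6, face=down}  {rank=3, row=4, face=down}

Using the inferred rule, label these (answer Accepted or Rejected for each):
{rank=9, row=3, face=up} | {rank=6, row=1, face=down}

Accepted, Accepted

All 'Accepted' examples share one property — row ≤ 3 — and every 'Rejected' example lacks it.
{rank=9, row=3, face=up} → row = 3 → Accepted.
{rank=6, row=1, face=down} → row = 1 → Accepted.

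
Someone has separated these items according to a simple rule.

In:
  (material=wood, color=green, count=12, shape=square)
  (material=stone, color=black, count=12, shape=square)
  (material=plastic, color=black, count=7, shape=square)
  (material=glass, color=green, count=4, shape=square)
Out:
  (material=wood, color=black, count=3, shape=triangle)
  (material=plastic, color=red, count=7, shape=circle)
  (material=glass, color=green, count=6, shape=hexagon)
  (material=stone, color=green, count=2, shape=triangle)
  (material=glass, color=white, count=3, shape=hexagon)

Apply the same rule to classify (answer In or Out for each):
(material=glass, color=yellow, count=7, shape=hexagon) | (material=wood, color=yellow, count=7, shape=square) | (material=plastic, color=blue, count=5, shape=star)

The rule appears to be: shape is square.

Out, In, Out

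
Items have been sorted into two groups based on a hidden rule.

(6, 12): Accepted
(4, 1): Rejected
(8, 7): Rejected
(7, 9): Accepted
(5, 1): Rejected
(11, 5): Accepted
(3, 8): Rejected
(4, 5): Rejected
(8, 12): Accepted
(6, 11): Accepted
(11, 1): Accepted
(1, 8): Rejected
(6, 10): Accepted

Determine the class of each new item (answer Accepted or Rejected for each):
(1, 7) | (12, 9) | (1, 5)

Rejected, Accepted, Rejected

One predicate separates the groups cleanly: max ≥ 9.
(1, 7) → max 7 → Rejected.
(12, 9) → max 12 → Accepted.
(1, 5) → max 5 → Rejected.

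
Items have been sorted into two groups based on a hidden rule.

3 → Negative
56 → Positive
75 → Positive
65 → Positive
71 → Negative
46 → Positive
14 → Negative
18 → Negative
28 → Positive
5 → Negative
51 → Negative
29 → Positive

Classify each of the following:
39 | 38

Positive, Positive

Rule: digit sum ≥ 10. This holds for each 'Positive' example and fails for each 'Negative' one.
39: digit sum 3+9 = 12, matches → Positive. 38: digit sum 3+8 = 11, matches → Positive.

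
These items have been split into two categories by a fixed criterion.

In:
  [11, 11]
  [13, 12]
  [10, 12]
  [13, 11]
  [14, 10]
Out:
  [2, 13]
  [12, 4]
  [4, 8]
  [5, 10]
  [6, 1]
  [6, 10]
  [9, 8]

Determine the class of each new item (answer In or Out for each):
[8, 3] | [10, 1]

Rule: sum ≥ 22. This holds for each 'In' example and fails for each 'Out' one.
[8, 3] — 8+3 = 11, hence Out.
[10, 1] — 10+1 = 11, hence Out.

Out, Out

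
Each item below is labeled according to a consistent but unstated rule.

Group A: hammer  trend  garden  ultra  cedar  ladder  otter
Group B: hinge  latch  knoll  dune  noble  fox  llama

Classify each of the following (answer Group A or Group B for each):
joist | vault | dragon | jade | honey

Group B, Group B, Group A, Group B, Group B

The simplest hypothesis consistent with all the labels is: contains 'r'.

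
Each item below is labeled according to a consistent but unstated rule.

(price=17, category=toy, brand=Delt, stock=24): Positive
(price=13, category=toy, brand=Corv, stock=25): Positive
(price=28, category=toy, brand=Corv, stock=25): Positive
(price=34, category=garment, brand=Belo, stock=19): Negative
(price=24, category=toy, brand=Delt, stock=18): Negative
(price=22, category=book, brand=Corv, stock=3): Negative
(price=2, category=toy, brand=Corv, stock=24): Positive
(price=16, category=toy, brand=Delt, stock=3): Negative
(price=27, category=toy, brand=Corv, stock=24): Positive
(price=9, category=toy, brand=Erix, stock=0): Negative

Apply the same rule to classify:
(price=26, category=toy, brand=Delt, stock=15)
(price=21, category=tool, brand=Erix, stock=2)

All 'Positive' examples share one property — stock ≥ 24 — and every 'Negative' example lacks it.
(price=26, category=toy, brand=Delt, stock=15): Negative (stock = 15). (price=21, category=tool, brand=Erix, stock=2): Negative (stock = 2).

Negative, Negative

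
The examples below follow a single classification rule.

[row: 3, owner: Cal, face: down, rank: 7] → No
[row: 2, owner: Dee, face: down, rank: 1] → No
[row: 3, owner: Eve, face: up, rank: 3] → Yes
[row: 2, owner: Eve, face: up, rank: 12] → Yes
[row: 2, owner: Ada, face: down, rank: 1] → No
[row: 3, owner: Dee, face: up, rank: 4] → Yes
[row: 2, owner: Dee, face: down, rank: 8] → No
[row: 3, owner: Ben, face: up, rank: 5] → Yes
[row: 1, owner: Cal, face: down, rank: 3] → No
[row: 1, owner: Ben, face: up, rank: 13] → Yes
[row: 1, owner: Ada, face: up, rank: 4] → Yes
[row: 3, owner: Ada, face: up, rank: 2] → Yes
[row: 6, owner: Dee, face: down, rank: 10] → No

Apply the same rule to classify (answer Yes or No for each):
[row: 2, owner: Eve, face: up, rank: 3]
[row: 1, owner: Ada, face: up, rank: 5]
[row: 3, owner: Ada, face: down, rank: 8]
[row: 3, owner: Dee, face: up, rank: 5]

'Yes' ⟺ face is up.
[row: 2, owner: Eve, face: up, rank: 3]: face is up — has this property, so Yes. [row: 1, owner: Ada, face: up, rank: 5]: face is up — has this property, so Yes. [row: 3, owner: Ada, face: down, rank: 8]: face is down — fails the rule, so No. [row: 3, owner: Dee, face: up, rank: 5]: face is up — has this property, so Yes.

Yes, Yes, No, Yes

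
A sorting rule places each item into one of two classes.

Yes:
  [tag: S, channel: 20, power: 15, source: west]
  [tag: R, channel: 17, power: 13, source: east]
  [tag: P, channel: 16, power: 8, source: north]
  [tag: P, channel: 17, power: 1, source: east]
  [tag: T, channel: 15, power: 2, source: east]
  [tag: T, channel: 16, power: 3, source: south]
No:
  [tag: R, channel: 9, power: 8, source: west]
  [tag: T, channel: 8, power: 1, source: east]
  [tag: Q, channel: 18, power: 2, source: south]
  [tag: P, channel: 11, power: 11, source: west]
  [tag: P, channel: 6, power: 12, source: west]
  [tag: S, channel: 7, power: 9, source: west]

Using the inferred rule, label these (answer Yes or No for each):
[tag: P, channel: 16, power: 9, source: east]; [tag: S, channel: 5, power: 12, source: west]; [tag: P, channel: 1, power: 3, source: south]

Yes, No, No

'Yes' ⟺ channel ≥ 15 AND channel ≠ 18.
[tag: P, channel: 16, power: 9, source: east]: channel = 16, fits → Yes.
[tag: S, channel: 5, power: 12, source: west]: channel = 5, does not fit → No.
[tag: P, channel: 1, power: 3, source: south]: channel = 1, does not fit → No.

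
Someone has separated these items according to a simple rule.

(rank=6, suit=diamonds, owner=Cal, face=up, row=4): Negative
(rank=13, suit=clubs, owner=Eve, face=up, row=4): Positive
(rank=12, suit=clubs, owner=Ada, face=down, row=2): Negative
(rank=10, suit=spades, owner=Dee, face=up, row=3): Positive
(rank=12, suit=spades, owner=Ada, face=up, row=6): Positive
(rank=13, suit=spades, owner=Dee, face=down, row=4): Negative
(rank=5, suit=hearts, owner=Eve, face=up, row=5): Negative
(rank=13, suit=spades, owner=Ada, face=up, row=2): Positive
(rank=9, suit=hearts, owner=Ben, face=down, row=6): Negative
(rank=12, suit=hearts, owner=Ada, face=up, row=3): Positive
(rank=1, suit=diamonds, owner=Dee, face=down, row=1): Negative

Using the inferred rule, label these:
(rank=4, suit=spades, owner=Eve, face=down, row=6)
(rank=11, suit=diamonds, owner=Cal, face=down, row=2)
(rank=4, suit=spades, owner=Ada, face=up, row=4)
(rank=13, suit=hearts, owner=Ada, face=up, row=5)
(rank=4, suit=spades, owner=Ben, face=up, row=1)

One predicate separates the groups cleanly: face is up AND rank ≥ 9.
(rank=4, suit=spades, owner=Eve, face=down, row=6) → face is down, rank = 4 → Negative.
(rank=11, suit=diamonds, owner=Cal, face=down, row=2) → face is down, rank = 11 → Negative.
(rank=4, suit=spades, owner=Ada, face=up, row=4) → face is up, rank = 4 → Negative.
(rank=13, suit=hearts, owner=Ada, face=up, row=5) → face is up, rank = 13 → Positive.
(rank=4, suit=spades, owner=Ben, face=up, row=1) → face is up, rank = 4 → Negative.

Negative, Negative, Negative, Positive, Negative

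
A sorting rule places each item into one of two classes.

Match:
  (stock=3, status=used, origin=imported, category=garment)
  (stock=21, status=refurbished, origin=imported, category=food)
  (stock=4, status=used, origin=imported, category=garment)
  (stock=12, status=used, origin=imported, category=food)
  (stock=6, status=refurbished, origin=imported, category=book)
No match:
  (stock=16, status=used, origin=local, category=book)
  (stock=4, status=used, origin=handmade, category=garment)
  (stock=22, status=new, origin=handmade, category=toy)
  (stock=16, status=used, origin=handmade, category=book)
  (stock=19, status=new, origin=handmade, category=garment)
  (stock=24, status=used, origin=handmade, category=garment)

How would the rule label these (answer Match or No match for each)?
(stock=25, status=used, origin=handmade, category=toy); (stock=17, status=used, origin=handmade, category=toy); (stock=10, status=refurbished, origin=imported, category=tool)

A rule that fits every label: origin is imported — true of each 'Match' example, false of each 'No match' one.
(stock=25, status=used, origin=handmade, category=toy): No match (origin is handmade).
(stock=17, status=used, origin=handmade, category=toy): No match (origin is handmade).
(stock=10, status=refurbished, origin=imported, category=tool): Match (origin is imported).

No match, No match, Match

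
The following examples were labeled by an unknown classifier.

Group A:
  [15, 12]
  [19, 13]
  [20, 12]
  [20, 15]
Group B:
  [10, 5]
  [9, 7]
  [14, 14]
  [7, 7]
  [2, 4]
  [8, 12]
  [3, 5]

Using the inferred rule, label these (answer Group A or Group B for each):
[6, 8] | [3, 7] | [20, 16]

Group B, Group B, Group A

All 'Group A' examples share one property — first ≥ 15 — and every 'Group B' example lacks it.
[6, 8] → first 6 → Group B. [3, 7] → first 3 → Group B. [20, 16] → first 20 → Group A.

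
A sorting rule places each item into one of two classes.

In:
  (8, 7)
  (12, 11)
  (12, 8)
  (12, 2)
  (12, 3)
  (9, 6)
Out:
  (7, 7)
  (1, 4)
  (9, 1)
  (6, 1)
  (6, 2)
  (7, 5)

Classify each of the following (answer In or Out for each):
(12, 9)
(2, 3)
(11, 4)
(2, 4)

In, Out, In, Out

The pattern is that an item is 'In' exactly when: first > second AND sum ≥ 14.
(12, 9) → 12 > 9, 12+9 = 21 → In. (2, 3) → 2 < 3, 2+3 = 5 → Out. (11, 4) → 11 > 4, 11+4 = 15 → In. (2, 4) → 2 < 4, 2+4 = 6 → Out.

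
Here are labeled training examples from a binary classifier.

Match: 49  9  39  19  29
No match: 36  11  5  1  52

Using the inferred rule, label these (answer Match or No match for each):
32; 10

All 'Match' examples share one property — ends in digit 9 — and every 'No match' example lacks it.
32: No match (last digit 2).
10: No match (last digit 0).

No match, No match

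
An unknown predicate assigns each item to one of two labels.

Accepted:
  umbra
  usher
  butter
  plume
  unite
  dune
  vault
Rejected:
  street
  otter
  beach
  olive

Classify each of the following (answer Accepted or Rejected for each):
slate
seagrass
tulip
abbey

Rejected, Rejected, Accepted, Rejected

The simplest hypothesis consistent with all the labels is: contains 'u'.
Rejected: slate, since no 'u'. Rejected: seagrass, since no 'u'. Accepted: tulip, since has 'u'. Rejected: abbey, since no 'u'.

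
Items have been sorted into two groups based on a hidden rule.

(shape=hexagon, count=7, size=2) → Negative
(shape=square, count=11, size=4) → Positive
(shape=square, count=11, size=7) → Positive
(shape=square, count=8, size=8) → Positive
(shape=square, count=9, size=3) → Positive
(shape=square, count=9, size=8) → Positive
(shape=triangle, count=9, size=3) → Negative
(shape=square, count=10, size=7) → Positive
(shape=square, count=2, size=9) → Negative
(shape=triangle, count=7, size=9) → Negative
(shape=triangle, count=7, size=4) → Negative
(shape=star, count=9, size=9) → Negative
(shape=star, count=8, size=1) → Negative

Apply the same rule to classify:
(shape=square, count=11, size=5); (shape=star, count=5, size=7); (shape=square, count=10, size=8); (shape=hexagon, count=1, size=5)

Positive, Negative, Positive, Negative

All 'Positive' examples share one property — shape is square AND size ≤ 8 — and every 'Negative' example lacks it.
(shape=square, count=11, size=5): Positive (shape is square, size = 5).
(shape=star, count=5, size=7): Negative (shape is star, size = 7).
(shape=square, count=10, size=8): Positive (shape is square, size = 8).
(shape=hexagon, count=1, size=5): Negative (shape is hexagon, size = 5).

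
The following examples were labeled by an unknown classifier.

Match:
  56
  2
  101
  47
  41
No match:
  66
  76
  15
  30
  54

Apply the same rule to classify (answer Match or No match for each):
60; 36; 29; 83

No match, No match, Match, Match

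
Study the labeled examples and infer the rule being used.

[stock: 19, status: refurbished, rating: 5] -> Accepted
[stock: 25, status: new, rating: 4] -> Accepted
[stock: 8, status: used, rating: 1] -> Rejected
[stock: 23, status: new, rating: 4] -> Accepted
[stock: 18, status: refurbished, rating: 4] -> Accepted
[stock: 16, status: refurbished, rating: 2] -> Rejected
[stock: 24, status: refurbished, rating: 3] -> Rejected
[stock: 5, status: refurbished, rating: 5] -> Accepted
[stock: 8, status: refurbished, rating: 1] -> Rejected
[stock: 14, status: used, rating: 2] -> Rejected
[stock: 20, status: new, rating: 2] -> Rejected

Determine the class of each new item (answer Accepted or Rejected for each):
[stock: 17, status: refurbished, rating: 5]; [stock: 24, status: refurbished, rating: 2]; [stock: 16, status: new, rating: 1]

Accepted, Rejected, Rejected

The classifier is using: rating ≥ 4.
[stock: 17, status: refurbished, rating: 5]: Accepted (rating = 5). [stock: 24, status: refurbished, rating: 2]: Rejected (rating = 2). [stock: 16, status: new, rating: 1]: Rejected (rating = 1).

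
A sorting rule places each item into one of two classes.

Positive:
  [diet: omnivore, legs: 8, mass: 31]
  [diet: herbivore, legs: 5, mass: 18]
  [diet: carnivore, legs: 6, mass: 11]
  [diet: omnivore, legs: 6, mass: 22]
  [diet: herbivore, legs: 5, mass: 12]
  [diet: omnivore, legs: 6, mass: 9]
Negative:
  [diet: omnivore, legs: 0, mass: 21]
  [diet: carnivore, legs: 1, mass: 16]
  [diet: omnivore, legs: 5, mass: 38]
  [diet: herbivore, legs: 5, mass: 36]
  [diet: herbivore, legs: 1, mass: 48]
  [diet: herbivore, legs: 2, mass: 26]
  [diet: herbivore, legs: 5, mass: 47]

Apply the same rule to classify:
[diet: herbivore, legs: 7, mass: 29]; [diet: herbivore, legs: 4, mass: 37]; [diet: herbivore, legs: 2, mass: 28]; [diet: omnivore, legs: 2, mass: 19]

The classifier is using: mass ≤ 31 AND legs ≥ 5.

Positive, Negative, Negative, Negative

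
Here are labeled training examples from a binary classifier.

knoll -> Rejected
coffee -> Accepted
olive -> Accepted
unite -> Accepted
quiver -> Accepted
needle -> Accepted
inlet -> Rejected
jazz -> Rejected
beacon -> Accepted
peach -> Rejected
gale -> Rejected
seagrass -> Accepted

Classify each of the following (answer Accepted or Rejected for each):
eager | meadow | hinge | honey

'Accepted' ⟺ has ≥ 3 vowels.

Accepted, Accepted, Rejected, Rejected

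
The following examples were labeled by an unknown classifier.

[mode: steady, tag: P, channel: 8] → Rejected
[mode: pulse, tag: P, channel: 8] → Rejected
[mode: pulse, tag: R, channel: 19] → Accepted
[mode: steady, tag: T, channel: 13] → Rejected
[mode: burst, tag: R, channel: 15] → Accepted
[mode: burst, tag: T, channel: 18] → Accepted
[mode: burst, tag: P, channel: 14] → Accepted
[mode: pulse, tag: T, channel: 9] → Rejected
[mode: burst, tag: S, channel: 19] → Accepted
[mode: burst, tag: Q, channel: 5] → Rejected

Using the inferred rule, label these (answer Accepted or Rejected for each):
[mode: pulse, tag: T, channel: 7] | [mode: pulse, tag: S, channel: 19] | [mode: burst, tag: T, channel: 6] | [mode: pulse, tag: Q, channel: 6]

One predicate separates the groups cleanly: channel ≥ 14.
[mode: pulse, tag: T, channel: 7]: Rejected (channel = 7).
[mode: pulse, tag: S, channel: 19]: Accepted (channel = 19).
[mode: burst, tag: T, channel: 6]: Rejected (channel = 6).
[mode: pulse, tag: Q, channel: 6]: Rejected (channel = 6).

Rejected, Accepted, Rejected, Rejected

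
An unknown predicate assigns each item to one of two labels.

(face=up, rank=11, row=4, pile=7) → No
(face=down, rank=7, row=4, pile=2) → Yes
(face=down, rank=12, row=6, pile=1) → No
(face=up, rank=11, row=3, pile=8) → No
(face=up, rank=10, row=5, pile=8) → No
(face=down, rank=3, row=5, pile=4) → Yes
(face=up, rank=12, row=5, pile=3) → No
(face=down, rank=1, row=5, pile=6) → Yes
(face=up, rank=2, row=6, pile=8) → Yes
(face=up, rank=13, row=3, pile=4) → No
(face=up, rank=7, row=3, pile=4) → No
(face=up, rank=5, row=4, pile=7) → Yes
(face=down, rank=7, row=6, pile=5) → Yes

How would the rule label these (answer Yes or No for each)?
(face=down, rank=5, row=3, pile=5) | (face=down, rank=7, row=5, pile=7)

No, Yes

One predicate separates the groups cleanly: rank ≤ 7 AND row ≥ 4.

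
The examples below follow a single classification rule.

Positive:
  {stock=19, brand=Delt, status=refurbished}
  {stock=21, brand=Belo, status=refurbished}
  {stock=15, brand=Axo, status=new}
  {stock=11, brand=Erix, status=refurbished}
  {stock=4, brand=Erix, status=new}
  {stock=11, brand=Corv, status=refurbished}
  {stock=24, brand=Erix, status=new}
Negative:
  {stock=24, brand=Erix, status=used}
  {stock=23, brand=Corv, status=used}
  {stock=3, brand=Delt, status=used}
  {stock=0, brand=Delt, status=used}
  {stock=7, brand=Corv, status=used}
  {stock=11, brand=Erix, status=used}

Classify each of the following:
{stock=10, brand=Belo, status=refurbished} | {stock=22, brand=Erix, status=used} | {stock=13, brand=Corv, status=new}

Positive, Negative, Positive

Looking at the examples, the only property every 'Positive' case has and every 'Negative' case lacks is: status is not used.
Positive: {stock=10, brand=Belo, status=refurbished}, since status is refurbished.
Negative: {stock=22, brand=Erix, status=used}, since status is used.
Positive: {stock=13, brand=Corv, status=new}, since status is new.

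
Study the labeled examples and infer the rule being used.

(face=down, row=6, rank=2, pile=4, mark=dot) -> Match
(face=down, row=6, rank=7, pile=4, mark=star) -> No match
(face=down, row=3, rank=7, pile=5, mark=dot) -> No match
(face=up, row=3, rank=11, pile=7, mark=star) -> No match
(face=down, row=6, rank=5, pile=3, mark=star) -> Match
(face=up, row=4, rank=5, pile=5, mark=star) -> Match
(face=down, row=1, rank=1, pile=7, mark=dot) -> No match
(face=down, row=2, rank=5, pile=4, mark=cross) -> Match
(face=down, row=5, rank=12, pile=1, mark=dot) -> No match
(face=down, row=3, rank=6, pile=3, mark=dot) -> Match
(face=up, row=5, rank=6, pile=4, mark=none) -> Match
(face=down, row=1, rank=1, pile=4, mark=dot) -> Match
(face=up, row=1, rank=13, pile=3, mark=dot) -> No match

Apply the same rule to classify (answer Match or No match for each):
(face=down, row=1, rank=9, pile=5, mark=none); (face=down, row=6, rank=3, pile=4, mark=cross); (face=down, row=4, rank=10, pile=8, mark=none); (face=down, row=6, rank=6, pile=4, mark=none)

The distinguishing property — rank ≤ 6 AND pile ≤ 5 — holds for all the 'Match' cases and none of the 'No match' cases.
No match: (face=down, row=1, rank=9, pile=5, mark=none), since rank = 9, pile = 5.
Match: (face=down, row=6, rank=3, pile=4, mark=cross), since rank = 3, pile = 4.
No match: (face=down, row=4, rank=10, pile=8, mark=none), since rank = 10, pile = 8.
Match: (face=down, row=6, rank=6, pile=4, mark=none), since rank = 6, pile = 4.

No match, Match, No match, Match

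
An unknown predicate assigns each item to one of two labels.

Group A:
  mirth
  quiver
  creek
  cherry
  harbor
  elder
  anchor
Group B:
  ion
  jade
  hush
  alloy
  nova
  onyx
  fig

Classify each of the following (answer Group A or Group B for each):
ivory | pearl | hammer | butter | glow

'Group A' ⟺ contains 'r'.

Group A, Group A, Group A, Group A, Group B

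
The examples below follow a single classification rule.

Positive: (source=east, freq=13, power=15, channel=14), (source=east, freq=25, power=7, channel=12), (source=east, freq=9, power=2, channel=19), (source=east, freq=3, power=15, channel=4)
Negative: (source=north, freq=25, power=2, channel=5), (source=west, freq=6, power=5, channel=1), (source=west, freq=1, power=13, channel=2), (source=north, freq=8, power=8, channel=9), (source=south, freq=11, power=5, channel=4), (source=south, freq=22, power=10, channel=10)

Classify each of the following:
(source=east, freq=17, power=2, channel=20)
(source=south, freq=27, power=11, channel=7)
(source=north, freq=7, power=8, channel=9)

Positive, Negative, Negative

'Positive' ⟺ source is east.
(source=east, freq=17, power=2, channel=20): Positive (source is east). (source=south, freq=27, power=11, channel=7): Negative (source is south). (source=north, freq=7, power=8, channel=9): Negative (source is north).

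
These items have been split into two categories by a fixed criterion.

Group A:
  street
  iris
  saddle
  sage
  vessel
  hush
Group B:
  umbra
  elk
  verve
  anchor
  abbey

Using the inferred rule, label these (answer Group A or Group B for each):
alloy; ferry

Group B, Group B

Looking at the examples, the only property every 'Group A' case has and every 'Group B' case lacks is: contains 's'.
alloy → no 's' → Group B.
ferry → no 's' → Group B.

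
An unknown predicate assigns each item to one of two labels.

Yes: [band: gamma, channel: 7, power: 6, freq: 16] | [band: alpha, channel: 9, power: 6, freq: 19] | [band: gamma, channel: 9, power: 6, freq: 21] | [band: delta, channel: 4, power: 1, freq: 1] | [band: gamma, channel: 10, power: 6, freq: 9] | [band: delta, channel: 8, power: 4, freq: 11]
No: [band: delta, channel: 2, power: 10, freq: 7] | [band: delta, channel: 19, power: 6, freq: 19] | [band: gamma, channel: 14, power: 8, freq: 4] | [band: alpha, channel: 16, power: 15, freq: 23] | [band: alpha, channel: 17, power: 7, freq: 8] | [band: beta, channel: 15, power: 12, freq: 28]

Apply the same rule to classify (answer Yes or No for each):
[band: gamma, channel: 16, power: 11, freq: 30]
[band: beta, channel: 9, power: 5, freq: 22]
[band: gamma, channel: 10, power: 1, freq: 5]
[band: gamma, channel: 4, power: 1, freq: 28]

The rule appears to be: channel ≤ 10 AND power ≤ 6.

No, Yes, Yes, Yes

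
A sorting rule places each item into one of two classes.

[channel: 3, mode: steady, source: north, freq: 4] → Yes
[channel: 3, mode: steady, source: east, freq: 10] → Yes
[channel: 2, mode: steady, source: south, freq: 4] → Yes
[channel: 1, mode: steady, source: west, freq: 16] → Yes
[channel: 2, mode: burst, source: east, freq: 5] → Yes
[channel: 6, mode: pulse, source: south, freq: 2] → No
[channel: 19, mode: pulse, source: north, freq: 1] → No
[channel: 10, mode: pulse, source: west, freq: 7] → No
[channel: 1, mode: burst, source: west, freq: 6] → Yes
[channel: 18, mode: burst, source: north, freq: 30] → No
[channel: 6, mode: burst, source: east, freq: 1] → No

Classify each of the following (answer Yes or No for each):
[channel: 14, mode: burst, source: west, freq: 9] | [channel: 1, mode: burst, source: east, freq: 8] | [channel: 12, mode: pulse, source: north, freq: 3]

No, Yes, No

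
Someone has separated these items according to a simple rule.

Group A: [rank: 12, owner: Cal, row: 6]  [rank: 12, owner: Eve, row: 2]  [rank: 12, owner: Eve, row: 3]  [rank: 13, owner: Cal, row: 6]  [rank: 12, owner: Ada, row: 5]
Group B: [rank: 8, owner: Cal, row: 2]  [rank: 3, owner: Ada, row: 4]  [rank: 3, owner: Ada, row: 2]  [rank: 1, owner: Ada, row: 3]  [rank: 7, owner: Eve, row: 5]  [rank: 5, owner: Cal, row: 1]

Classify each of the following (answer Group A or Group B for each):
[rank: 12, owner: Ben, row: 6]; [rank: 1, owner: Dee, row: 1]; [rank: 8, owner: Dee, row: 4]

The simplest hypothesis consistent with all the labels is: rank ≥ 12.
Group A: [rank: 12, owner: Ben, row: 6], since rank = 12. Group B: [rank: 1, owner: Dee, row: 1], since rank = 1. Group B: [rank: 8, owner: Dee, row: 4], since rank = 8.

Group A, Group B, Group B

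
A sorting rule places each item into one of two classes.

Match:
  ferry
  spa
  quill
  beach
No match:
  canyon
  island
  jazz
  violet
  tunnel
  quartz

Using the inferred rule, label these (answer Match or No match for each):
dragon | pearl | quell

Rule: odd length. This holds for each 'Match' example and fails for each 'No match' one.
dragon — length 6, hence No match. pearl — length 5, hence Match. quell — length 5, hence Match.

No match, Match, Match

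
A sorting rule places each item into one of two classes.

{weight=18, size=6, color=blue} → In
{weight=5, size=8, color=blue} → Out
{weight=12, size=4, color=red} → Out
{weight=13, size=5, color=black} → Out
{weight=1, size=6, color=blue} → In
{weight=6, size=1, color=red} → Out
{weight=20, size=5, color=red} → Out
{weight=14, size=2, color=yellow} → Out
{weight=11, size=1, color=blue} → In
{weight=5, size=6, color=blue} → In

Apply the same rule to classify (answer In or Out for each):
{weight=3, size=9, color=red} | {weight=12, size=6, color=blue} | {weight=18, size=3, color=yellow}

Out, In, Out

A rule that fits every label: color is blue AND size ≤ 6 — true of each 'In' example, false of each 'Out' one.
{weight=3, size=9, color=red}: color is red, size = 9, does not fit → Out.
{weight=12, size=6, color=blue}: color is blue, size = 6, fits → In.
{weight=18, size=3, color=yellow}: color is yellow, size = 3, does not fit → Out.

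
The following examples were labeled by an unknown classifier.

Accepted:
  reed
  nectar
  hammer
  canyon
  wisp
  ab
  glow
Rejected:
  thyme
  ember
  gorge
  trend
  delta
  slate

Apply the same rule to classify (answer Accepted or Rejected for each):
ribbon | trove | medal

Rule: even length. This holds for each 'Accepted' example and fails for each 'Rejected' one.

Accepted, Rejected, Rejected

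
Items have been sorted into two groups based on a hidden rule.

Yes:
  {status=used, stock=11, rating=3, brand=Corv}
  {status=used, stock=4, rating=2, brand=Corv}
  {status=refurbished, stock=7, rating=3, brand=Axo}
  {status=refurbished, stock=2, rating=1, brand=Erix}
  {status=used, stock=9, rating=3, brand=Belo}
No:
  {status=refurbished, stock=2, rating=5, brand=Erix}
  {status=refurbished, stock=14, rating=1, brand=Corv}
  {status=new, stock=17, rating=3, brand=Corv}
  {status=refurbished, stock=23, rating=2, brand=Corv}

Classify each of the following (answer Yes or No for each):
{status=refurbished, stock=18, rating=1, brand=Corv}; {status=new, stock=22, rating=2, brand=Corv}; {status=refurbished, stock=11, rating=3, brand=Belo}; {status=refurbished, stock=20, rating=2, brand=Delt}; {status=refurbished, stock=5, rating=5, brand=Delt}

No, No, Yes, No, No

All 'Yes' examples share one property — rating ≤ 3 AND stock ≤ 11 — and every 'No' example lacks it.
No: {status=refurbished, stock=18, rating=1, brand=Corv}, since rating = 1, stock = 18. No: {status=new, stock=22, rating=2, brand=Corv}, since rating = 2, stock = 22. Yes: {status=refurbished, stock=11, rating=3, brand=Belo}, since rating = 3, stock = 11. No: {status=refurbished, stock=20, rating=2, brand=Delt}, since rating = 2, stock = 20. No: {status=refurbished, stock=5, rating=5, brand=Delt}, since rating = 5, stock = 5.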